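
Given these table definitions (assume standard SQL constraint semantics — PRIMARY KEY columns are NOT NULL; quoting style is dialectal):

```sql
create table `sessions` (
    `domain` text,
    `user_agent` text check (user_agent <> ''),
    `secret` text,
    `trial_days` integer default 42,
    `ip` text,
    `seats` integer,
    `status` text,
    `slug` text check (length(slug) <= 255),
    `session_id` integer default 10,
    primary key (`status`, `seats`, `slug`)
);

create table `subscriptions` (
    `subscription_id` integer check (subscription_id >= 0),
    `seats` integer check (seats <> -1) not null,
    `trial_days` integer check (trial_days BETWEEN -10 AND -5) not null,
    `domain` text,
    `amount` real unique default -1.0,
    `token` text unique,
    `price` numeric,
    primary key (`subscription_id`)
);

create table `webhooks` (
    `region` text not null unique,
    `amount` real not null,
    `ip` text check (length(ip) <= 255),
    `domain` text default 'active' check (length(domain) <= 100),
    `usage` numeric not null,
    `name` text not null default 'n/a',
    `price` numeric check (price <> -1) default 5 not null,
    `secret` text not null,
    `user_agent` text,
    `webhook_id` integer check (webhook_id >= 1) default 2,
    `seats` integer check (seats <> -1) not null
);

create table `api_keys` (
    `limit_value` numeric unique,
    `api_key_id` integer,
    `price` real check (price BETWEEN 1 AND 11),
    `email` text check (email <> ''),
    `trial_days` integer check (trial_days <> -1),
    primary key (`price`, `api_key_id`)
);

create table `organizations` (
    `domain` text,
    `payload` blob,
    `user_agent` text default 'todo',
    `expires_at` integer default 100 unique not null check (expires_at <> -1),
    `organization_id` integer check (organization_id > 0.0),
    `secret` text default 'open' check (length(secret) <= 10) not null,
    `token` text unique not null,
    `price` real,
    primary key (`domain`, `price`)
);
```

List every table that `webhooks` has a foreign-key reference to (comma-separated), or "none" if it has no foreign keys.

No column in webhooks has a REFERENCES clause.

none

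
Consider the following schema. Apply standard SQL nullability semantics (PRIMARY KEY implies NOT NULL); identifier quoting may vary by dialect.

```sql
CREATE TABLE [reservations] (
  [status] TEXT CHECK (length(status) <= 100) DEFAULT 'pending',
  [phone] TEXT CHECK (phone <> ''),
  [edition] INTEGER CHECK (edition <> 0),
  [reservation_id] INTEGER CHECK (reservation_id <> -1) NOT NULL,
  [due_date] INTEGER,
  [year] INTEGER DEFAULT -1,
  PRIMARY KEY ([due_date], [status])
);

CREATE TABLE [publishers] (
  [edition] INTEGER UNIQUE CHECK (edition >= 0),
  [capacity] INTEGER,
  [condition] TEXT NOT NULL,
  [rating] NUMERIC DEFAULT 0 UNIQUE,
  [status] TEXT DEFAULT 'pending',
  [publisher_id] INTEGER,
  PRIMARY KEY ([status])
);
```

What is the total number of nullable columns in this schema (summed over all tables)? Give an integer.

7

reservations: 3 nullable (phone, edition, year — PK (due_date, status) and explicit NOT NULL columns excluded).
publishers: 4 nullable (edition, capacity, rating, publisher_id — PK (status) and explicit NOT NULL columns excluded).
Total: 3 + 4 = 7.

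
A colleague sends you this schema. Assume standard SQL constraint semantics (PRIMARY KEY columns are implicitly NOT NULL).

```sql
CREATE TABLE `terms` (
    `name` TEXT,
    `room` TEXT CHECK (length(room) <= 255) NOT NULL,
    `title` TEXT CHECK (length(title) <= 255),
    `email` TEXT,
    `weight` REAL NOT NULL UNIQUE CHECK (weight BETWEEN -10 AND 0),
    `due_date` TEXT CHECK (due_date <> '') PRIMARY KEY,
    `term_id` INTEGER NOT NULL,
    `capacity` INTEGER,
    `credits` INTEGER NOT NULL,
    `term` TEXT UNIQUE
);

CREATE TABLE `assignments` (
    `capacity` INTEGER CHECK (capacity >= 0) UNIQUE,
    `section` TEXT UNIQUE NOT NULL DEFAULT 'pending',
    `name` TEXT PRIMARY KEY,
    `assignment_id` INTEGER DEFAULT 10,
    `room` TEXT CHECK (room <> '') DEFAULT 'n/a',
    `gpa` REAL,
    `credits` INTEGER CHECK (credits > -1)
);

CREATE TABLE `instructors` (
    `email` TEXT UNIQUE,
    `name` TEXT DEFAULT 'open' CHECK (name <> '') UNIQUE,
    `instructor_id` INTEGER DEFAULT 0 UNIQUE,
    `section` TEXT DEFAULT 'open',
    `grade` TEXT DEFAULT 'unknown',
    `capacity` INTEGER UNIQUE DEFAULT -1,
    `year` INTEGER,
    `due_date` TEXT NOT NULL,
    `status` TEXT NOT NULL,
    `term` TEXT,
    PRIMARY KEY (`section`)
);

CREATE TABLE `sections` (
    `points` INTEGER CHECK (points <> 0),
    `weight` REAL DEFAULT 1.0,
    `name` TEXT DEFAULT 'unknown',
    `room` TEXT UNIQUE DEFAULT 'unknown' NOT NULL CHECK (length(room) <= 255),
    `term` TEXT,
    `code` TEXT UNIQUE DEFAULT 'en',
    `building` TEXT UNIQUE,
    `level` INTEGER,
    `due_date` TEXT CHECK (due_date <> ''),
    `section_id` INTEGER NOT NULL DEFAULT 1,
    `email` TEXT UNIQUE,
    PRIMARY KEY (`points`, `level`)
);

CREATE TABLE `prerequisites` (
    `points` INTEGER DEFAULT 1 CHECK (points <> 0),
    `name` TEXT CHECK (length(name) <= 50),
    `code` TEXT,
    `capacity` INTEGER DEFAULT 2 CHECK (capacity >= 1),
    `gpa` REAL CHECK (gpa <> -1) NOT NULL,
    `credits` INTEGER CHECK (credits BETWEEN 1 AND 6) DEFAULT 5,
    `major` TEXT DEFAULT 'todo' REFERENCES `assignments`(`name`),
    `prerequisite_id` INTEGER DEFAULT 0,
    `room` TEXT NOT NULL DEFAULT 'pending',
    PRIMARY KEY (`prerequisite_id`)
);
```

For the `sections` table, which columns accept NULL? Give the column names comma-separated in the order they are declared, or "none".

weight, name, term, code, building, due_date, email

- points: part of the PRIMARY KEY, which implies NOT NULL → not nullable.
- weight: DEFAULT only fills an omitted column; an explicit NULL is still allowed → nullable.
- name: DEFAULT only fills an omitted column; an explicit NULL is still allowed → nullable.
- room: declared NOT NULL → not nullable.
- term: no NOT NULL constraint applies → nullable.
- code: UNIQUE does not imply NOT NULL → nullable.
- building: UNIQUE does not imply NOT NULL → nullable.
- level: part of the PRIMARY KEY, which implies NOT NULL → not nullable.
- due_date: CHECK does not forbid NULL (a CHECK constraint passes when its expression is NULL) → nullable.
- section_id: declared NOT NULL → not nullable.
- email: UNIQUE does not imply NOT NULL → nullable.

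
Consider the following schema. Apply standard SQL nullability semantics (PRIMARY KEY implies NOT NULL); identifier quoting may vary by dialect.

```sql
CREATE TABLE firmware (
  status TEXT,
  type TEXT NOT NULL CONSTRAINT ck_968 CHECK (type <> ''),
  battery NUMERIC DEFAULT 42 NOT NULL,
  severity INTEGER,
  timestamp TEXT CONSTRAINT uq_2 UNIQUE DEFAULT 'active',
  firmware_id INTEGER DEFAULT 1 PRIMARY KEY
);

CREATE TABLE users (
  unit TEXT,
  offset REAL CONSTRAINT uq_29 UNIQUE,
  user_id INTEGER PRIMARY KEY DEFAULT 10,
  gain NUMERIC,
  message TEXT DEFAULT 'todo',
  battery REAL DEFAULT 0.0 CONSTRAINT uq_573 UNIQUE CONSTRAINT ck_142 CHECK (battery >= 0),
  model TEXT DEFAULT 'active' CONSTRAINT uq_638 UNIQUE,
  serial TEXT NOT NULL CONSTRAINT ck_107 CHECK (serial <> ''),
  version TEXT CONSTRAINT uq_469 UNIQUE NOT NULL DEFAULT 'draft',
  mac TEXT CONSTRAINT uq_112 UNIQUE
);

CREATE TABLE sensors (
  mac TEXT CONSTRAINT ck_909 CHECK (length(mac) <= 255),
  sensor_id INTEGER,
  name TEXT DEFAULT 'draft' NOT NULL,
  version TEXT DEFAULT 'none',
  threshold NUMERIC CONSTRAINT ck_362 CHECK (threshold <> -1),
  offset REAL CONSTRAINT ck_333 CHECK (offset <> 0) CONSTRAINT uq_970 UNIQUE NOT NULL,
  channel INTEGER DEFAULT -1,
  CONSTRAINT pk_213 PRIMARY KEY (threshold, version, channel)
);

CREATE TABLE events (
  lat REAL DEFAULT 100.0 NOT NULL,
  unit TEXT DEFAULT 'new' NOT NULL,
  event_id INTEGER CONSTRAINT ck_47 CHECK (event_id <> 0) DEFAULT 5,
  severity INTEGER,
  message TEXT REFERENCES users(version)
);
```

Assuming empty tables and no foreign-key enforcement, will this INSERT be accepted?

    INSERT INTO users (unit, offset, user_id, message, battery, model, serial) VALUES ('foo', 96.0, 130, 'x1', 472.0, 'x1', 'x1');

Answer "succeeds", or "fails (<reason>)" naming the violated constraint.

succeeds

NOT NULL columns: serial is supplied; user_id is supplied; version defaults to 'draft'.
CHECK constraints: 472.0 satisfies (battery >= 0); 'x1' satisfies (serial <> '').
No constraint is violated.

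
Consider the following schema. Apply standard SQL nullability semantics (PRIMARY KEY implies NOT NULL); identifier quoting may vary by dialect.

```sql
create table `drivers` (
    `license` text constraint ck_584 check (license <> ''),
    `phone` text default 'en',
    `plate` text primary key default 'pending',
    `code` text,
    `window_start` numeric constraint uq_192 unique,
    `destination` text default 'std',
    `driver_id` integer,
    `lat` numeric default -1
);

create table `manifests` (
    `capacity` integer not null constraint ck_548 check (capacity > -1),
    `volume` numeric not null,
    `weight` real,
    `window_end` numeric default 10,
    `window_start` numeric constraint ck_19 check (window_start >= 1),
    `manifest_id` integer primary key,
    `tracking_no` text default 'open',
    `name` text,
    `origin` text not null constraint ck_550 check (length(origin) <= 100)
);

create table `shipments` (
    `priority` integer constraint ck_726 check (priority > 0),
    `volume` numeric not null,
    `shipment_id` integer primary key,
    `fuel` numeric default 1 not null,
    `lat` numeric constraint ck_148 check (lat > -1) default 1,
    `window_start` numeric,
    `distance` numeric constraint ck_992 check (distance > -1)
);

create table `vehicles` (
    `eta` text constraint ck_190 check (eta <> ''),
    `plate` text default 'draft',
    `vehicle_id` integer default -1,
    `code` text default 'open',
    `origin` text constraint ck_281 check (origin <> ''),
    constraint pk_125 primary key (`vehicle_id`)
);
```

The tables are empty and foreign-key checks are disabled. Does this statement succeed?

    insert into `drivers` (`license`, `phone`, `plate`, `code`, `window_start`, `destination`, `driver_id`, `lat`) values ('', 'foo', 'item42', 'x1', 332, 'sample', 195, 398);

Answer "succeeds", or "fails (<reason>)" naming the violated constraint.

fails (CHECK on license)

The value '' for license violates CHECK (license <> '').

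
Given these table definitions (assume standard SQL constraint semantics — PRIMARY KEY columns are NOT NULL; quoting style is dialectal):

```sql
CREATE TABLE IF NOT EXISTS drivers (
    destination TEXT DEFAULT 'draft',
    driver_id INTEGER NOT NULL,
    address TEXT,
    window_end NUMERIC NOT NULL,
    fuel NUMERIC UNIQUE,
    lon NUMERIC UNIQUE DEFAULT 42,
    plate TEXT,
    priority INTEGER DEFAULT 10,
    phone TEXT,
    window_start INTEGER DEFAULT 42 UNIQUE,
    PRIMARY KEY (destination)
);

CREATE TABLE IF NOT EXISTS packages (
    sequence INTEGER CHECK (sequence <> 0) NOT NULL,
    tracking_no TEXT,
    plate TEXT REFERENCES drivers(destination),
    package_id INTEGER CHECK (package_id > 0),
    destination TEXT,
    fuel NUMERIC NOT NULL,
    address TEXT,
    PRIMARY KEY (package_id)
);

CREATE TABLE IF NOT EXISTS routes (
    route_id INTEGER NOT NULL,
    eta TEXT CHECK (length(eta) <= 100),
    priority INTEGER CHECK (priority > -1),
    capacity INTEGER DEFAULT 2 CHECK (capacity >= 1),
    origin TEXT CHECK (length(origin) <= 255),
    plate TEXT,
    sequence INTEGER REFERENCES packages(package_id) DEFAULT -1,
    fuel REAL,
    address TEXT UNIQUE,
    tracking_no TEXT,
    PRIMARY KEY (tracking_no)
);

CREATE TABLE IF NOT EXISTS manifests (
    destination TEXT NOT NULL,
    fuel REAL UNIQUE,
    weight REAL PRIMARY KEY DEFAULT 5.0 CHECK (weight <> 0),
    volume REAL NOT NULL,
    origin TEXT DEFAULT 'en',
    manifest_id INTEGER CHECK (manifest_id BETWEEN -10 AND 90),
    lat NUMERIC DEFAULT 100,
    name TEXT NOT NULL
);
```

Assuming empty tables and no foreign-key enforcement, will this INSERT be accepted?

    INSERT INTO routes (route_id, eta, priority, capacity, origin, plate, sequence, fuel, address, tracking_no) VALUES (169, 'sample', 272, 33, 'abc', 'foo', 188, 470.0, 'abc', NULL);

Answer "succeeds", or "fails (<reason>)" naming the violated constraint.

fails (NOT NULL on tracking_no)

tracking_no is explicitly set to NULL, but tracking_no is part of the PRIMARY KEY (implied NOT NULL).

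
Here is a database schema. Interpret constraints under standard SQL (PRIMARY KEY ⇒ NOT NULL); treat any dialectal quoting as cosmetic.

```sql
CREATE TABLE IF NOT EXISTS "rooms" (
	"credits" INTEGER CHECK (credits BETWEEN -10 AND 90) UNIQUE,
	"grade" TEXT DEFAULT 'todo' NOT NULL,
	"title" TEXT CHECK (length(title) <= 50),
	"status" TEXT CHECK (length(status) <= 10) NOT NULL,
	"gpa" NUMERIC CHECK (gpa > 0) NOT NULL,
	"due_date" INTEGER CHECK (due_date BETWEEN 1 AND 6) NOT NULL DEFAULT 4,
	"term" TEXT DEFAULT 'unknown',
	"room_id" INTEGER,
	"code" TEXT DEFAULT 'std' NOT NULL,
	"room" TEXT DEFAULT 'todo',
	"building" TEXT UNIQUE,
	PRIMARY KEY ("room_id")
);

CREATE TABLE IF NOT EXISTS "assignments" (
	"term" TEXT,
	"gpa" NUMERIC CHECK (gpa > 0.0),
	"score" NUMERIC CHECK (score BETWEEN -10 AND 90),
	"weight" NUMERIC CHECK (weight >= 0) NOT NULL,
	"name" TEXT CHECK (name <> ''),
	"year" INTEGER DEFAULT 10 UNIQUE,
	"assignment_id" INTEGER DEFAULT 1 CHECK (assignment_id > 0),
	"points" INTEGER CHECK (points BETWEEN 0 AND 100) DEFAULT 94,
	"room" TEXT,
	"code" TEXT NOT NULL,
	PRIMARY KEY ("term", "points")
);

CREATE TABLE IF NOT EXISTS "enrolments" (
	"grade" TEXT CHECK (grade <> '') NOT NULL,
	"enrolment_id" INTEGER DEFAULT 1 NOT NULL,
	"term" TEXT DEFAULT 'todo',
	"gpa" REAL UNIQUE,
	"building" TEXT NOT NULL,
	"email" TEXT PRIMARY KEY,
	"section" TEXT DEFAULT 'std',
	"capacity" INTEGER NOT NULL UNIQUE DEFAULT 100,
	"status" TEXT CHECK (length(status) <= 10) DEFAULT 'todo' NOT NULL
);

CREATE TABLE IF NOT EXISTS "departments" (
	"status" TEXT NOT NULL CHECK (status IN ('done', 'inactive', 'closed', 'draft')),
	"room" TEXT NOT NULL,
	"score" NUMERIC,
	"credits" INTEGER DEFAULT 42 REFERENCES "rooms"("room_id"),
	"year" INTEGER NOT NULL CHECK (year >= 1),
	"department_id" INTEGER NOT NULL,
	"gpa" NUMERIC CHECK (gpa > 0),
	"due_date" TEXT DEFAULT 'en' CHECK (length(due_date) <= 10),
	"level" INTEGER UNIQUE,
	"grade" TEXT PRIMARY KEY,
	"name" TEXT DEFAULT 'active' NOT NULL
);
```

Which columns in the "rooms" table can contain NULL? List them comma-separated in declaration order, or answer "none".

- credits: CHECK does not forbid NULL (a CHECK constraint passes when its expression is NULL) → nullable.
- grade: declared NOT NULL → not nullable.
- title: CHECK does not forbid NULL (a CHECK constraint passes when its expression is NULL) → nullable.
- status: declared NOT NULL → not nullable.
- gpa: declared NOT NULL → not nullable.
- due_date: declared NOT NULL → not nullable.
- term: DEFAULT only fills an omitted column; an explicit NULL is still allowed → nullable.
- room_id: part of the PRIMARY KEY, which implies NOT NULL → not nullable.
- code: declared NOT NULL → not nullable.
- room: DEFAULT only fills an omitted column; an explicit NULL is still allowed → nullable.
- building: UNIQUE does not imply NOT NULL → nullable.

credits, title, term, room, building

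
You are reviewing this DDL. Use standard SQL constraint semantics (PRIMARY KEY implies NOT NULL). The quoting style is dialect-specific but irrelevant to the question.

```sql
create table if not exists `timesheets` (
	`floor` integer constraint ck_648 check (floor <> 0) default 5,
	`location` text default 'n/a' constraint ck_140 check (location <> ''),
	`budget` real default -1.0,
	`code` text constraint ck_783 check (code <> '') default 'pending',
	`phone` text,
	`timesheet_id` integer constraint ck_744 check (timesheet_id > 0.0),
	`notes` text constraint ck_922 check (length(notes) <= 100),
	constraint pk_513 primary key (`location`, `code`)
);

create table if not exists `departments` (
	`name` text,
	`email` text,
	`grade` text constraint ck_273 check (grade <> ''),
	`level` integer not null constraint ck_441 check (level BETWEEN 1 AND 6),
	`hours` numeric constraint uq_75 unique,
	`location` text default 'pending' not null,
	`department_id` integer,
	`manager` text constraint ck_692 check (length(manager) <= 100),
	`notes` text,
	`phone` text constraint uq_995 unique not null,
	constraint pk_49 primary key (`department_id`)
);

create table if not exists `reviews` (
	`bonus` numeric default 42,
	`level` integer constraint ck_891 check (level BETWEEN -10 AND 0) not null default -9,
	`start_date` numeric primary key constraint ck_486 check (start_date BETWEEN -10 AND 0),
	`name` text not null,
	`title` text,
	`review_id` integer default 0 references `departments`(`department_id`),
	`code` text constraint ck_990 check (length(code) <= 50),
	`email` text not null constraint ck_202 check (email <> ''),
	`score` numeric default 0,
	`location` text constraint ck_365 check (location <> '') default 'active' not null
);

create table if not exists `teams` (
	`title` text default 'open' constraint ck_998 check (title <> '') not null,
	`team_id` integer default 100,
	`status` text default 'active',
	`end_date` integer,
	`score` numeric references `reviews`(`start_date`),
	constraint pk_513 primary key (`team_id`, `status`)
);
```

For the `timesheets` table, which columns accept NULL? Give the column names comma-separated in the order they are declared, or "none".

floor, budget, phone, timesheet_id, notes

- floor: CHECK does not forbid NULL (a CHECK constraint passes when its expression is NULL) → nullable.
- location: part of the PRIMARY KEY, which implies NOT NULL → not nullable.
- budget: DEFAULT only fills an omitted column; an explicit NULL is still allowed → nullable.
- code: part of the PRIMARY KEY, which implies NOT NULL → not nullable.
- phone: no NOT NULL constraint applies → nullable.
- timesheet_id: CHECK does not forbid NULL (a CHECK constraint passes when its expression is NULL) → nullable.
- notes: CHECK does not forbid NULL (a CHECK constraint passes when its expression is NULL) → nullable.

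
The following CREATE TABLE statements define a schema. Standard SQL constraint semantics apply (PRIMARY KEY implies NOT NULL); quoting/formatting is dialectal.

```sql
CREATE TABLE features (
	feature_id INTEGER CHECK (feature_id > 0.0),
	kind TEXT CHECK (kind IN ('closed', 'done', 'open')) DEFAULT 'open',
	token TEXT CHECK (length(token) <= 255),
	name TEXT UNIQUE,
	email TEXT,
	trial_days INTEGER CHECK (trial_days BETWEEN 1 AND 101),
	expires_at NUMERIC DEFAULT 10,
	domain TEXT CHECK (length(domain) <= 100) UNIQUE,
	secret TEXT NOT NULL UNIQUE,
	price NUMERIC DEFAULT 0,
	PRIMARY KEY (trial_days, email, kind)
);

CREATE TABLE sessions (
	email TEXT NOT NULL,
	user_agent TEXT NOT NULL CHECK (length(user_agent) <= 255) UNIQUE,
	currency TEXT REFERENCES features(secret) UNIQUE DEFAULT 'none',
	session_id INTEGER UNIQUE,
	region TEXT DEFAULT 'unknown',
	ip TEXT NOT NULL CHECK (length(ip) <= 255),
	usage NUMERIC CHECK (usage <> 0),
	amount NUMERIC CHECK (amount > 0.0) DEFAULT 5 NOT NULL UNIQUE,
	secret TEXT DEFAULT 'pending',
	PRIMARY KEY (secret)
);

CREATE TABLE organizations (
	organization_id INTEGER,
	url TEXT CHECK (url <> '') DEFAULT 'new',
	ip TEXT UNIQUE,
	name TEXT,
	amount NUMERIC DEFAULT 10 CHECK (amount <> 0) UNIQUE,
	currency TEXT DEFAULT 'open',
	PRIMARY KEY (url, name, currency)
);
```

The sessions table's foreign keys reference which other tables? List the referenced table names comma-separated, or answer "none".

- currency REFERENCES features(secret).

features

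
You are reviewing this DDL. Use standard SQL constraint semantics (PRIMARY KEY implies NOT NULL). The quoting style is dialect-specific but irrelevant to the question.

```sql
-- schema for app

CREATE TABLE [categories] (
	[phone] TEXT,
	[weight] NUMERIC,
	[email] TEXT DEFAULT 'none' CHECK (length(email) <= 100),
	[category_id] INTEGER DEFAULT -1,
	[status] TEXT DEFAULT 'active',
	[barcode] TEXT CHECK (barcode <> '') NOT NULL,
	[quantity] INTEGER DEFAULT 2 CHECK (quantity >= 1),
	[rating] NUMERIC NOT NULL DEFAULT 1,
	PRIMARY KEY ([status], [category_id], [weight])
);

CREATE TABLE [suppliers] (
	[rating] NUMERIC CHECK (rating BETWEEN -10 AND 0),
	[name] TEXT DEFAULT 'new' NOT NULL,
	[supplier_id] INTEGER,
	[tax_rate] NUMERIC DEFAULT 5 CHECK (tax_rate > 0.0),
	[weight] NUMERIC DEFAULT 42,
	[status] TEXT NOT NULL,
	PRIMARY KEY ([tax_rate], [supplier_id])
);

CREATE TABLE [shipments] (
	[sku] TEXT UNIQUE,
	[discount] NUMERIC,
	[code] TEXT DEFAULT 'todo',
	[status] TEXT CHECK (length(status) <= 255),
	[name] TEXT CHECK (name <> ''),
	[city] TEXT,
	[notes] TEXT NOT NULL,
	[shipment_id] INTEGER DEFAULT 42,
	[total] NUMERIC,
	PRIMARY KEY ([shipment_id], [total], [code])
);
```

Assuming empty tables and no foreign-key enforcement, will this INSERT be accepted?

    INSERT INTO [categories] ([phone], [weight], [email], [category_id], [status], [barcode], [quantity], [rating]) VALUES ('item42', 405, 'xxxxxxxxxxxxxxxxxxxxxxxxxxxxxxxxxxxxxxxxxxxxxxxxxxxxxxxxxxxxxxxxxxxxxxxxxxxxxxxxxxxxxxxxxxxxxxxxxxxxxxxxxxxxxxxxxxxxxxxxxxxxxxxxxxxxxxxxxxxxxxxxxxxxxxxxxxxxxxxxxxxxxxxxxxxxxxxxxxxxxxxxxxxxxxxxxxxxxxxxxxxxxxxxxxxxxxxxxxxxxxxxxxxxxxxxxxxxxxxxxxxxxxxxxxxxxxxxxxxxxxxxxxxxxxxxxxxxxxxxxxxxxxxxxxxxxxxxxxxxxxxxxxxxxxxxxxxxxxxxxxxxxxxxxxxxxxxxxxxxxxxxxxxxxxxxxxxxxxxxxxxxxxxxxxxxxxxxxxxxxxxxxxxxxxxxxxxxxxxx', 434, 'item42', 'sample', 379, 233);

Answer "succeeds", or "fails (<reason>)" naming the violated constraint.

fails (CHECK on email)

The value 'xxxxxxxxxxxxxxxxxxxxxxxxxxxxxxxxxxxxxxxxxxxxxxxxxxxxxxxxxxxxxxxxxxxxxxxxxxxxxxxxxxxxxxxxxxxxxxxxxxxxxxxxxxxxxxxxxxxxxxxxxxxxxxxxxxxxxxxxxxxxxxxxxxxxxxxxxxxxxxxxxxxxxxxxxxxxxxxxxxxxxxxxxxxxxxxxxxxxxxxxxxxxxxxxxxxxxxxxxxxxxxxxxxxxxxxxxxxxxxxxxxxxxxxxxxxxxxxxxxxxxxxxxxxxxxxxxxxxxxxxxxxxxxxxxxxxxxxxxxxxxxxxxxxxxxxxxxxxxxxxxxxxxxxxxxxxxxxxxxxxxxxxxxxxxxxxxxxxxxxxxxxxxxxxxxxxxxxxxxxxxxxxxxxxxxxxxxxxxxxx' for email violates CHECK (length(email) <= 100).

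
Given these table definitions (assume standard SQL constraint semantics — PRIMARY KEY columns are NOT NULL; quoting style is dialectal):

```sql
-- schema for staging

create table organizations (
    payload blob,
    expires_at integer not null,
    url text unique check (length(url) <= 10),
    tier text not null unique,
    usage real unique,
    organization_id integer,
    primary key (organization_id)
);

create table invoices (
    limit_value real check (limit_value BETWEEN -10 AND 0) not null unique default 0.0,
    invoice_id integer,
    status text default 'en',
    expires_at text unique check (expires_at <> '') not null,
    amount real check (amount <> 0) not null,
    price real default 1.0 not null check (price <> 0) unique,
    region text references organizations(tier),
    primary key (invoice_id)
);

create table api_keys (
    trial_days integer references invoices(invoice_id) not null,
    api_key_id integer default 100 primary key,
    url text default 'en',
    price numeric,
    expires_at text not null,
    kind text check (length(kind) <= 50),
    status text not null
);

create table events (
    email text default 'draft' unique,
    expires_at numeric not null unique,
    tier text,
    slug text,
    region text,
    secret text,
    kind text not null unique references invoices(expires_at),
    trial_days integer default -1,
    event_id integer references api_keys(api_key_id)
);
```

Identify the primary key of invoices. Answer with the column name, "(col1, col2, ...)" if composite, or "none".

invoice_id

invoice_id is declared PRIMARY KEY as a table-level PRIMARY KEY clause.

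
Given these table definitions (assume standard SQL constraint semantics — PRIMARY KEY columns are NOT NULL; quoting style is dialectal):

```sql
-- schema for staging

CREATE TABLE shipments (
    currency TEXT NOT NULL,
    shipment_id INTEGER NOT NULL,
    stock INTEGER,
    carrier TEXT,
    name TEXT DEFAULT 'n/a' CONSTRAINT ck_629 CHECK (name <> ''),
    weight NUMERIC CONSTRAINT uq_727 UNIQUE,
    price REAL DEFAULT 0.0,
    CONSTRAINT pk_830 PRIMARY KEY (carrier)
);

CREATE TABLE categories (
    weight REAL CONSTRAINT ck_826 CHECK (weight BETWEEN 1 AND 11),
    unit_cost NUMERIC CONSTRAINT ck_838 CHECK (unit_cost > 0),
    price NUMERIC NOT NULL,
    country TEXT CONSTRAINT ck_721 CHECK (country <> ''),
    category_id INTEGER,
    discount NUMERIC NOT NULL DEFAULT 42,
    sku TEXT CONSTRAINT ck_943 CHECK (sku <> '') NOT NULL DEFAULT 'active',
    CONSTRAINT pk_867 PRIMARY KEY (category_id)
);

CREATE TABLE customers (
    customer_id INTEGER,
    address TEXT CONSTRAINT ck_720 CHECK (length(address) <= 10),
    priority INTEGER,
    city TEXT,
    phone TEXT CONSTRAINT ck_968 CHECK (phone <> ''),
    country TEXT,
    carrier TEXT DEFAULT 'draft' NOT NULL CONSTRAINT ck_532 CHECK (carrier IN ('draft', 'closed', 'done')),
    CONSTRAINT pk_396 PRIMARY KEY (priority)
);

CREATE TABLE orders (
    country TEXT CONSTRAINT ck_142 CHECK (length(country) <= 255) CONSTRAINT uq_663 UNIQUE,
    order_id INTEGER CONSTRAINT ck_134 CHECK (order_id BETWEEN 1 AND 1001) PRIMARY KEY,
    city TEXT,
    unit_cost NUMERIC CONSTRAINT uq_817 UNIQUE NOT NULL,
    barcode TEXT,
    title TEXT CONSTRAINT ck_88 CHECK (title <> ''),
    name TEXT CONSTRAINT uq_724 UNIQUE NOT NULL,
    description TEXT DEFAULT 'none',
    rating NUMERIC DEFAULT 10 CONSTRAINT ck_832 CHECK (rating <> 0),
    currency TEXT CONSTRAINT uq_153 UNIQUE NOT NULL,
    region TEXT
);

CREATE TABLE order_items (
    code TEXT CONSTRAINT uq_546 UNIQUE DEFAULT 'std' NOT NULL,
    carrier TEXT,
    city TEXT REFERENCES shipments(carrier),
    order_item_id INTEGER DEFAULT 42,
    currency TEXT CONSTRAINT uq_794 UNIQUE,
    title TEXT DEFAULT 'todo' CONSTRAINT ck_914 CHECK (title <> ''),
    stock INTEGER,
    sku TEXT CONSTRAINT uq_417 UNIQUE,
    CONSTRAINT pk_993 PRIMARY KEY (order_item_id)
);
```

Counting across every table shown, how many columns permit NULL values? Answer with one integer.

shipments: 4 nullable (stock, name, weight, price — PK (carrier) and explicit NOT NULL columns excluded).
categories: 3 nullable (weight, unit_cost, country — PK (category_id) and explicit NOT NULL columns excluded).
customers: 5 nullable (customer_id, address, city, phone, country — PK (priority) and explicit NOT NULL columns excluded).
orders: 7 nullable (country, city, barcode, title, description, rating, region — PK (order_id) and explicit NOT NULL columns excluded).
order_items: 6 nullable (carrier, city, currency, title, stock, sku — PK (order_item_id) and explicit NOT NULL columns excluded).
Total: 4 + 3 + 5 + 7 + 6 = 25.

25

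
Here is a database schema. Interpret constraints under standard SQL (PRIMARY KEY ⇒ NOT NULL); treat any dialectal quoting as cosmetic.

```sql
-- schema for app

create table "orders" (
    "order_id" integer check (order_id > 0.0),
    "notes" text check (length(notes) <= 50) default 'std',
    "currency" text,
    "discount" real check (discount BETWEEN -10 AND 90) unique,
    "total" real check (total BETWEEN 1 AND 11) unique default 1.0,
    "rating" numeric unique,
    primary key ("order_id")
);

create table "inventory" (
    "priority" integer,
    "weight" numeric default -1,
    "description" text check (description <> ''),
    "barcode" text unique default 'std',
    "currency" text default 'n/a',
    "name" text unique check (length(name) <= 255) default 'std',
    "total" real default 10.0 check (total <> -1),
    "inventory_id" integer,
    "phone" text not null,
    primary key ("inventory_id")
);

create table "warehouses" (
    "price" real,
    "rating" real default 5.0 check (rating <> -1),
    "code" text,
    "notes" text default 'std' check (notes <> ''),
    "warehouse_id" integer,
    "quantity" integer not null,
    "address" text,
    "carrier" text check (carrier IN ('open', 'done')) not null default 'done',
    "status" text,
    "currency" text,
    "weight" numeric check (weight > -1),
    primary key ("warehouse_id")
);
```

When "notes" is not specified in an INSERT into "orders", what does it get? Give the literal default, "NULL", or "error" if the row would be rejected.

notes has an explicit DEFAULT 'std'.
When the column is omitted from an INSERT, that default is used.

'std'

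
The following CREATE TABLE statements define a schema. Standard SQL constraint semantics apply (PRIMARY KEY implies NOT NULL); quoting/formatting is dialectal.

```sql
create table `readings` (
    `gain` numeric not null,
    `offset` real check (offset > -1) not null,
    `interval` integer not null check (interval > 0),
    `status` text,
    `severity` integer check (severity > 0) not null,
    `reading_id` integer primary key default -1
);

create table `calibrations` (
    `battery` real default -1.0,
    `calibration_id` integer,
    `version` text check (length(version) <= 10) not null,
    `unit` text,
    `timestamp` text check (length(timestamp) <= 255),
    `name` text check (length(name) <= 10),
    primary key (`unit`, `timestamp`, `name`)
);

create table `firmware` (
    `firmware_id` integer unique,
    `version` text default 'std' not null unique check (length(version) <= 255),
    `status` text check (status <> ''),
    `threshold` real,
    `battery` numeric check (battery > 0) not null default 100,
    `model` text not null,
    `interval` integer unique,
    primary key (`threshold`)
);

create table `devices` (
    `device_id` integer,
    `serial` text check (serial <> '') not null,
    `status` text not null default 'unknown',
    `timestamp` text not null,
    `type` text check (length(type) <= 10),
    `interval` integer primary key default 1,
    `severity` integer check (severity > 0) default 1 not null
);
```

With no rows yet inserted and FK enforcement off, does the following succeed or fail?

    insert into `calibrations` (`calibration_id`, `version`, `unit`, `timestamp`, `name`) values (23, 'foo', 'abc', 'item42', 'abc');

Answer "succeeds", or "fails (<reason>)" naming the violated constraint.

NOT NULL columns: name is supplied; timestamp is supplied; unit is supplied; version is supplied.
CHECK constraints: 'foo' satisfies (length(version) <= 10); 'item42' satisfies (length(timestamp) <= 255); 'abc' satisfies (length(name) <= 10).
No constraint is violated.

succeeds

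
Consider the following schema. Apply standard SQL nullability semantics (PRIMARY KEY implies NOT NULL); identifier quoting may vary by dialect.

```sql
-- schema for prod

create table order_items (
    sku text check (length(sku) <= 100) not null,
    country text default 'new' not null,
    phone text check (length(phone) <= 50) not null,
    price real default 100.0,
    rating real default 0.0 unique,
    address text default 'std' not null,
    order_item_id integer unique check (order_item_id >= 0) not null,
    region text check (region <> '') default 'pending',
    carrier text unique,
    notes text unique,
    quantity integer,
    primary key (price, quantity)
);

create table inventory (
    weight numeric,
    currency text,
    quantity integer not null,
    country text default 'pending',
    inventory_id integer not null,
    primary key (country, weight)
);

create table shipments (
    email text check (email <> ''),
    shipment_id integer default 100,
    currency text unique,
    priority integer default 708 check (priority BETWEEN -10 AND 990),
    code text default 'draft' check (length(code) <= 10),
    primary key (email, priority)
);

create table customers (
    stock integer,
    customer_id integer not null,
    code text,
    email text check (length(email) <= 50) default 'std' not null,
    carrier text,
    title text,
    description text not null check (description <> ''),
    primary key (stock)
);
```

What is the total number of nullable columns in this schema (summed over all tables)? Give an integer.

11

order_items: 4 nullable (rating, region, carrier, notes — PK (price, quantity) and explicit NOT NULL columns excluded).
inventory: 1 nullable (currency — PK (country, weight) and explicit NOT NULL columns excluded).
shipments: 3 nullable (shipment_id, currency, code — PK (email, priority) and explicit NOT NULL columns excluded).
customers: 3 nullable (code, carrier, title — PK (stock) and explicit NOT NULL columns excluded).
Total: 4 + 1 + 3 + 3 = 11.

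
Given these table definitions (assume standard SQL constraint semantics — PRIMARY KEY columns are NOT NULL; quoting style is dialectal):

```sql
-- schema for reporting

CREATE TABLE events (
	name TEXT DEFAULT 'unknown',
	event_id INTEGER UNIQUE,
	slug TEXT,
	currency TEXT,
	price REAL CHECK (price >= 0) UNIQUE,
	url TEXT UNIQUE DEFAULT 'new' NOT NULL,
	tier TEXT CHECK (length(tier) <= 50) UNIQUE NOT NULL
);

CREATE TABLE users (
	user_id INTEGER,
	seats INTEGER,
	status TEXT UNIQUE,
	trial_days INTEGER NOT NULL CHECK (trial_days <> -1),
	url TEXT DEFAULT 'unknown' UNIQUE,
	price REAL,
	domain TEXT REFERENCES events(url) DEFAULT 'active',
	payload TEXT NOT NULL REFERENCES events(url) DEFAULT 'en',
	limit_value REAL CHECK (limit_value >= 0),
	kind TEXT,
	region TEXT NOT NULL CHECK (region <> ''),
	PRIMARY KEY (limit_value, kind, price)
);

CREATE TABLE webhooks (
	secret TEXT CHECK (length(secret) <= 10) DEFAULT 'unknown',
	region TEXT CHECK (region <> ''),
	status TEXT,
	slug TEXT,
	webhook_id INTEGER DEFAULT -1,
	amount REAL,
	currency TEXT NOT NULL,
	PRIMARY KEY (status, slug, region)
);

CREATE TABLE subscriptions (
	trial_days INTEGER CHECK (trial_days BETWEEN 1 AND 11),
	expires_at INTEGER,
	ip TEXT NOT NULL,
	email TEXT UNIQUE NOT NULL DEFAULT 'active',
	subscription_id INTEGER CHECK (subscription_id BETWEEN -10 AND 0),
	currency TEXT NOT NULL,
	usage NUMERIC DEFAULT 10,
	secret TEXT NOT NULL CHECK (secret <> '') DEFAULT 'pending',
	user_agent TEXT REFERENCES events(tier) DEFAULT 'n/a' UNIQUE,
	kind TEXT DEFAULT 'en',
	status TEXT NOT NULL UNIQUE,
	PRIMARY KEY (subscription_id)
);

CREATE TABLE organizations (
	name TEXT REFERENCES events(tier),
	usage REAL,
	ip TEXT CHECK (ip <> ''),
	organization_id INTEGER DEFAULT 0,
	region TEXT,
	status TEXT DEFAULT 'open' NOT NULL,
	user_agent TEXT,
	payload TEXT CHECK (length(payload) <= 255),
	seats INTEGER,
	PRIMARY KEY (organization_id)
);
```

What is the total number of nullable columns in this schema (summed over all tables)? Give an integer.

25

events: 5 nullable (name, event_id, slug, currency, price — PK none and explicit NOT NULL columns excluded).
users: 5 nullable (user_id, seats, status, url, domain — PK (limit_value, kind, price) and explicit NOT NULL columns excluded).
webhooks: 3 nullable (secret, webhook_id, amount — PK (status, slug, region) and explicit NOT NULL columns excluded).
subscriptions: 5 nullable (trial_days, expires_at, usage, user_agent, kind — PK (subscription_id) and explicit NOT NULL columns excluded).
organizations: 7 nullable (name, usage, ip, region, user_agent, payload, seats — PK (organization_id) and explicit NOT NULL columns excluded).
Total: 5 + 5 + 3 + 5 + 7 = 25.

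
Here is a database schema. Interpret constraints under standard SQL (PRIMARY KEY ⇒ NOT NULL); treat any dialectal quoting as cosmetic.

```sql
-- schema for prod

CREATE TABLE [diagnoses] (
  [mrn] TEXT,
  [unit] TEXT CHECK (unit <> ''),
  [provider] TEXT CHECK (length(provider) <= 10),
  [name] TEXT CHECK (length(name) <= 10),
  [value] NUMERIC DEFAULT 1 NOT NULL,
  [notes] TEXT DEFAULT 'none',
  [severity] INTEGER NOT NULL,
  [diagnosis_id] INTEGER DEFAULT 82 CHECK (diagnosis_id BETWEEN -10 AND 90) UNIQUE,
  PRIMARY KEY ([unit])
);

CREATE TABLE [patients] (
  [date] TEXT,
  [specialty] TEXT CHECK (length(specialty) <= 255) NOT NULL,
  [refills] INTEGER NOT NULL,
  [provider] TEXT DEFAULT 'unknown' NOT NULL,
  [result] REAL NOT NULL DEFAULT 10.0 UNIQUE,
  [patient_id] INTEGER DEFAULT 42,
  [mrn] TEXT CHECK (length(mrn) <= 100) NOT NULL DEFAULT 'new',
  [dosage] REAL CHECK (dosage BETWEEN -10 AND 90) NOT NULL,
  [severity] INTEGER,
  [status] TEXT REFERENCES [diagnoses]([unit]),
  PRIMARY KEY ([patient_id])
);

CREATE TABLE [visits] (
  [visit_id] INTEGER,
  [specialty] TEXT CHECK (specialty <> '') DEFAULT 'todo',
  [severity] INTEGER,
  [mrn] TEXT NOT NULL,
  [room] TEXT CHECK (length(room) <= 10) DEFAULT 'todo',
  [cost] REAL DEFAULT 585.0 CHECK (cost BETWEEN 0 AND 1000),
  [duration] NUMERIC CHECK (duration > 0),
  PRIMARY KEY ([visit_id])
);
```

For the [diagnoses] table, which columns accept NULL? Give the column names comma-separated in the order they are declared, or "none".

mrn, provider, name, notes, diagnosis_id

- mrn: no NOT NULL constraint applies → nullable.
- unit: part of the PRIMARY KEY, which implies NOT NULL → not nullable.
- provider: CHECK does not forbid NULL (a CHECK constraint passes when its expression is NULL) → nullable.
- name: CHECK does not forbid NULL (a CHECK constraint passes when its expression is NULL) → nullable.
- value: declared NOT NULL → not nullable.
- notes: DEFAULT only fills an omitted column; an explicit NULL is still allowed → nullable.
- severity: declared NOT NULL → not nullable.
- diagnosis_id: CHECK does not forbid NULL (a CHECK constraint passes when its expression is NULL) → nullable.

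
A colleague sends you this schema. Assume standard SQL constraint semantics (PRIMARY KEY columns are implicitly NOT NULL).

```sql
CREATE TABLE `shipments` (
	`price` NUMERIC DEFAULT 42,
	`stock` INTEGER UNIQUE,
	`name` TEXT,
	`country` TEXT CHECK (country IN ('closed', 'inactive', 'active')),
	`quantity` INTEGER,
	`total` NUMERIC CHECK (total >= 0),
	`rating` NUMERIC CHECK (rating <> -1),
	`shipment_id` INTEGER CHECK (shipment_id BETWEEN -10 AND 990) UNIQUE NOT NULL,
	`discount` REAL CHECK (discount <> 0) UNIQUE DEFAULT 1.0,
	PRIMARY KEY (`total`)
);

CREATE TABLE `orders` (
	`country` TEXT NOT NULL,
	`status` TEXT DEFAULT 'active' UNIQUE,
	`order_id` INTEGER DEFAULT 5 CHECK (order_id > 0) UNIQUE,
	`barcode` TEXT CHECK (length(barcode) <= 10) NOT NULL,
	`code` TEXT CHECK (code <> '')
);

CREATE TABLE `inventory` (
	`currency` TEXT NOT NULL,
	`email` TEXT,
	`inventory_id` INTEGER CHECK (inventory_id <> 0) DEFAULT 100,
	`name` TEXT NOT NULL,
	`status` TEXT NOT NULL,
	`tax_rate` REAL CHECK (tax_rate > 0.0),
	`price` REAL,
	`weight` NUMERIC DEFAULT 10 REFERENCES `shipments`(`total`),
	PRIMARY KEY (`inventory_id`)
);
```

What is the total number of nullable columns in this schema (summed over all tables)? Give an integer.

14

shipments: 7 nullable (price, stock, name, country, quantity, rating, discount — PK (total) and explicit NOT NULL columns excluded).
orders: 3 nullable (status, order_id, code — PK none and explicit NOT NULL columns excluded).
inventory: 4 nullable (email, tax_rate, price, weight — PK (inventory_id) and explicit NOT NULL columns excluded).
Total: 7 + 3 + 4 = 14.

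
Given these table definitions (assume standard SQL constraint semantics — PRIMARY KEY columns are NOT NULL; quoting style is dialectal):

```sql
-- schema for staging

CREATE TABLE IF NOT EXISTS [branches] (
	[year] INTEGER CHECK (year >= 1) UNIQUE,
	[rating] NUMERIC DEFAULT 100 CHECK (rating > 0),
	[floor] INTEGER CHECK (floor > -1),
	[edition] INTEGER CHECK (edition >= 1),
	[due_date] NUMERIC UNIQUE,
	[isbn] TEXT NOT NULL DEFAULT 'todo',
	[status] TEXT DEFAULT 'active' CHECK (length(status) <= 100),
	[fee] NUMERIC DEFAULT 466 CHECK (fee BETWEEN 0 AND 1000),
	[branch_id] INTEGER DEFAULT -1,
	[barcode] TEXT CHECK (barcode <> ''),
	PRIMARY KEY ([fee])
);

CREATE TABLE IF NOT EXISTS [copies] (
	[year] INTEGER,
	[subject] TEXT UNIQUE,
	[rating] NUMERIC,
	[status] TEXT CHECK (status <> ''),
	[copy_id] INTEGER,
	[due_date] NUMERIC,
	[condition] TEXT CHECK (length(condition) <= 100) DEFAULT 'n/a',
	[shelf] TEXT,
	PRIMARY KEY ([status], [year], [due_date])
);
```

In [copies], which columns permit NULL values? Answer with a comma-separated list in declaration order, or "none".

subject, rating, copy_id, condition, shelf

- year: part of the PRIMARY KEY, which implies NOT NULL → not nullable.
- subject: UNIQUE does not imply NOT NULL → nullable.
- rating: no NOT NULL constraint applies → nullable.
- status: part of the PRIMARY KEY, which implies NOT NULL → not nullable.
- copy_id: no NOT NULL constraint applies → nullable.
- due_date: part of the PRIMARY KEY, which implies NOT NULL → not nullable.
- condition: CHECK does not forbid NULL (a CHECK constraint passes when its expression is NULL) → nullable.
- shelf: no NOT NULL constraint applies → nullable.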